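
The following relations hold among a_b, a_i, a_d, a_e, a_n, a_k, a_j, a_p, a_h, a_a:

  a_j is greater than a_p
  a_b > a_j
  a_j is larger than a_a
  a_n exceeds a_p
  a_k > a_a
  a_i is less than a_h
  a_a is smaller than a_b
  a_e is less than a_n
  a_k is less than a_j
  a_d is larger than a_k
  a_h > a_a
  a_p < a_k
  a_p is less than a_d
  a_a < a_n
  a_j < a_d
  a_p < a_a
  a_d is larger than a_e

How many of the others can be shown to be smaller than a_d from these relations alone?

5

Directly below a_d: a_p, a_e, a_k, a_j.
One step further: a_a (5 so far).
Nothing else is reachable below a_d; 5 in all.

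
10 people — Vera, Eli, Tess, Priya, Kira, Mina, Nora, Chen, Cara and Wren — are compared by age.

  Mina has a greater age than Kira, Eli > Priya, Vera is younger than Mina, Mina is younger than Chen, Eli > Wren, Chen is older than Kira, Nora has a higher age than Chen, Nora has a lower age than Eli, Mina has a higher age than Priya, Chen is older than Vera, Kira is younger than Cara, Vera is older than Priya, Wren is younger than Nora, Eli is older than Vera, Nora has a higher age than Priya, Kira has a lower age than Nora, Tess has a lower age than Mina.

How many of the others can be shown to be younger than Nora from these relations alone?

7

The elements the relations force below Nora are Priya, Wren, Vera, Tess, Kira, Mina, Chen — no chain reaches any other.
That is 7.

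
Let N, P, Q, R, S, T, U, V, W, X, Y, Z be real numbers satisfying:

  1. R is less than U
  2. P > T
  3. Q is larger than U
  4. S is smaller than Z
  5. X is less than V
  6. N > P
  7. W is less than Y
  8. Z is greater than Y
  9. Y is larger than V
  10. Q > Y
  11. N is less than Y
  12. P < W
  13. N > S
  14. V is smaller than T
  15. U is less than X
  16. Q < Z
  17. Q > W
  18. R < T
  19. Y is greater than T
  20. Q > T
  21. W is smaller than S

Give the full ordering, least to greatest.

Each adjacent pair is fixed by a given relation: R < U; U < X; X < V; V < T; T < P; P < W; W < S; S < N; N < Y; Y < Q; Q < Z. Chaining them end to end gives the full order.

R < U < X < V < T < P < W < S < N < Y < Q < Z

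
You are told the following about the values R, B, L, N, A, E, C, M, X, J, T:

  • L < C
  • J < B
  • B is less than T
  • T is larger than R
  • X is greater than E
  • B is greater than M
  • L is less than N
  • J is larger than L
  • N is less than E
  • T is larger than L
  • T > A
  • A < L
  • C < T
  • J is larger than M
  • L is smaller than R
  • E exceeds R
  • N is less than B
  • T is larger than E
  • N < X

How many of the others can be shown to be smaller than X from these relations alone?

5

The elements the relations force below X are A, L, N, R, E — no chain reaches any other.
That is 5.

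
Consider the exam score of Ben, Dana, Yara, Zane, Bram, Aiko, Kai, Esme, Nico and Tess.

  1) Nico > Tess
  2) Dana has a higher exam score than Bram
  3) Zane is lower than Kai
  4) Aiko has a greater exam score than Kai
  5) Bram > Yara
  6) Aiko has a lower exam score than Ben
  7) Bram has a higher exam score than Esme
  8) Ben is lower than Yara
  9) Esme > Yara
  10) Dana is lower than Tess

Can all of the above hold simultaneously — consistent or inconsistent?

The single ordering Zane < Kai < Aiko < Ben < Yara < Esme < Bram < Dana < Tess < Nico satisfies every listed relation, so no contradiction arises.

consistent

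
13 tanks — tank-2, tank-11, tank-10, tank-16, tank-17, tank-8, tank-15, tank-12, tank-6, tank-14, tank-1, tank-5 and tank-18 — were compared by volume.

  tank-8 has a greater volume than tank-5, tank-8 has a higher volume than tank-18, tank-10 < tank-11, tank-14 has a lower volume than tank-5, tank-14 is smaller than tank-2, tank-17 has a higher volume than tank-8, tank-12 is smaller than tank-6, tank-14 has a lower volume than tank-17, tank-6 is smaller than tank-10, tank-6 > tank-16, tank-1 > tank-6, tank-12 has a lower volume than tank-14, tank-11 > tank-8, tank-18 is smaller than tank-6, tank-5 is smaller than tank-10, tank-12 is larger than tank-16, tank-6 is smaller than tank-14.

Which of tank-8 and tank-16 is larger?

tank-16 < tank-12 and tank-12 < tank-6 give tank-16 < tank-6.
Then tank-6 < tank-14 extends the chain to tank-14.
With tank-14 < tank-5: tank-16 < tank-12 < tank-6 < tank-14 < tank-5.
Then tank-5 < tank-8 extends the chain to tank-8.
So tank-16 < tank-8; tank-8 is the larger of the two.

tank-8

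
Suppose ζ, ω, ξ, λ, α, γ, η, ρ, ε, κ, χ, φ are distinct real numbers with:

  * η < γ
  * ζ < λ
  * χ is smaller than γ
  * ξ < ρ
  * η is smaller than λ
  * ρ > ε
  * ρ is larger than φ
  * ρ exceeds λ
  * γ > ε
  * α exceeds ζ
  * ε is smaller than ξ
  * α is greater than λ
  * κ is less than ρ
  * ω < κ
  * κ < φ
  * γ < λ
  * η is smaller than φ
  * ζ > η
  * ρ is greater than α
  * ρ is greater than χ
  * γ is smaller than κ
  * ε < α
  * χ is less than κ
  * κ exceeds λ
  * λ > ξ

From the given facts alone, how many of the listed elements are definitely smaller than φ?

Directly below φ: η, κ.
One step further: χ, ω, γ, λ (6 so far).
One step further: ε, ξ, ζ (9 so far).
No other element is forced below φ by the given relations, so the count is 9.

9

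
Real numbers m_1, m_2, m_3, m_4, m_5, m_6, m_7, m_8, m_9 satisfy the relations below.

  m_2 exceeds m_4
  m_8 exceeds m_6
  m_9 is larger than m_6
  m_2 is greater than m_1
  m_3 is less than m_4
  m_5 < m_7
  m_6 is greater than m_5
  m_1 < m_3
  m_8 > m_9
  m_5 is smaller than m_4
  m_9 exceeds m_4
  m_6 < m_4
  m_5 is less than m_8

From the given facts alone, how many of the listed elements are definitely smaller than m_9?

The elements the relations force below m_9 are m_5, m_1, m_6, m_3, m_4 — no chain reaches any other.
That is 5.

5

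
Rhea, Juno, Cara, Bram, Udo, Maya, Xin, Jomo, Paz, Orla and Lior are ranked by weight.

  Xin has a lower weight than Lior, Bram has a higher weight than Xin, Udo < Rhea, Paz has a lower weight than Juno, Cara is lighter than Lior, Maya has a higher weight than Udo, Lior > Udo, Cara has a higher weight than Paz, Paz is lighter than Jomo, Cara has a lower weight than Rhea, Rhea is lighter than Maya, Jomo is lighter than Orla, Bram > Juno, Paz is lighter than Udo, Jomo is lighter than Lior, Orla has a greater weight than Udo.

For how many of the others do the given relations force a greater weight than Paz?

9

Directly above Paz: Cara, Jomo, Juno, Udo.
One step further: Rhea, Maya, Lior, Orla, Bram (9 so far).
Nothing else is reachable above Paz; 9 in all.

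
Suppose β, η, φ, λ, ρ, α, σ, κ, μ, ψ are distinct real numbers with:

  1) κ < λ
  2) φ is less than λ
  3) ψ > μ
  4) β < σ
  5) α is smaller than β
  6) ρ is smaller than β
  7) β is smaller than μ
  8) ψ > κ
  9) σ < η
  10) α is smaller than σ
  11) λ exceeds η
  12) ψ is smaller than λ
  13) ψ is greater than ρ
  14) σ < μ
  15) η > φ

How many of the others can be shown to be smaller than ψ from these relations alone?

6

Directly below ψ: ρ, κ, μ.
One step further: β, σ (5 so far).
One step further: α (6 so far).
No other element is forced below ψ by the given relations, so the count is 6.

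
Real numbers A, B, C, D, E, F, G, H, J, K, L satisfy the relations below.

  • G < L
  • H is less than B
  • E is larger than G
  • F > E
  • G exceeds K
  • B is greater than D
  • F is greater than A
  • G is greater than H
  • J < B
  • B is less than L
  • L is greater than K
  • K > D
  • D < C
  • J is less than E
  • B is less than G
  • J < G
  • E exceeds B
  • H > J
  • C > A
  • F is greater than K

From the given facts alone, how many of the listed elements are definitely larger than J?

Directly above J: H, B, G, E.
One step further: F, L (6 so far).
Nothing else is reachable above J; 6 in all.

6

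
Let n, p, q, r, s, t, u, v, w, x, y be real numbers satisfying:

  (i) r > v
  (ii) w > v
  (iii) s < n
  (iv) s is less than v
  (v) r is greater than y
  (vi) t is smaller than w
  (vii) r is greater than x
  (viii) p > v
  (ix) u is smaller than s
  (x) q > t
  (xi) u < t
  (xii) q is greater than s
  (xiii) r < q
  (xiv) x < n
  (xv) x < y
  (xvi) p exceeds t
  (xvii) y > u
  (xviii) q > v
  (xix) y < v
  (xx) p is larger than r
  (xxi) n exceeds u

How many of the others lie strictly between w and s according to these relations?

Chaining upward from s reaches: v, n, r, p, q.
Chaining downward from w reaches: u, x, y, v, t.
Strictly between s and w are those in both lists: v — 1 element.

1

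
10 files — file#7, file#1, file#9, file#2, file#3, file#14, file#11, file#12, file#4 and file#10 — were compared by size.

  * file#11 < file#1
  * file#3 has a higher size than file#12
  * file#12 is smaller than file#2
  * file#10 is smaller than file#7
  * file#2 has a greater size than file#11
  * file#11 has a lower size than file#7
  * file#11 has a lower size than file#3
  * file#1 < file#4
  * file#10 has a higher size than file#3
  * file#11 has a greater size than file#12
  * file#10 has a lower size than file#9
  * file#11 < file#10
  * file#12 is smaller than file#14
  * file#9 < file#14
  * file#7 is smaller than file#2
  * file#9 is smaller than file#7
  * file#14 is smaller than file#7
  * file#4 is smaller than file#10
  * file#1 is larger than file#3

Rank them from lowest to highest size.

The consecutive links are each given: file#12 < file#11; file#11 < file#3; file#3 < file#1; file#1 < file#4; file#4 < file#10; file#10 < file#9; file#9 < file#14; file#14 < file#7; file#7 < file#2.

file#12 < file#11 < file#3 < file#1 < file#4 < file#10 < file#9 < file#14 < file#7 < file#2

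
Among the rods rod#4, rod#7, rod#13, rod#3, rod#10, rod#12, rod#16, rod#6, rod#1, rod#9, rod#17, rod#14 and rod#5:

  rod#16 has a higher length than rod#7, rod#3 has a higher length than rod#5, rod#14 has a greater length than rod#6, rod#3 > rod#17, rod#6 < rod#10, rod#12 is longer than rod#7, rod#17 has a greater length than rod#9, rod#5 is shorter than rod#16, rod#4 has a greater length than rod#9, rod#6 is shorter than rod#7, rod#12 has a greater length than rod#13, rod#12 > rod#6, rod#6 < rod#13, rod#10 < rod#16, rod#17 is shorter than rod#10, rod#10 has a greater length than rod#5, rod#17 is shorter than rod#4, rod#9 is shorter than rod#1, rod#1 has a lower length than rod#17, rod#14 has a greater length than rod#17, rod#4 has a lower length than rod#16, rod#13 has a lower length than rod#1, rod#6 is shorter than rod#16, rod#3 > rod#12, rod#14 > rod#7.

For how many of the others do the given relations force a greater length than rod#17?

The elements the relations force above rod#17 are rod#4, rod#10, rod#14, rod#16, rod#3 — no chain reaches any other.
That is 5.

5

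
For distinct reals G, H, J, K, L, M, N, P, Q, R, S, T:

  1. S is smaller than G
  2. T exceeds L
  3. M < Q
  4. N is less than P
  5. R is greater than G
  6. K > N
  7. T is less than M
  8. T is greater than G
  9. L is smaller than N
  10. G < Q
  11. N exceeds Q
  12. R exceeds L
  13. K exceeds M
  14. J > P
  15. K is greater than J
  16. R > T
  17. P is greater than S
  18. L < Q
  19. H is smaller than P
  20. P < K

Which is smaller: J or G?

G < T < M < Q < N < P < J, by transitivity through T, M, Q, N, P.
So G < J; G is the smaller of the two.

G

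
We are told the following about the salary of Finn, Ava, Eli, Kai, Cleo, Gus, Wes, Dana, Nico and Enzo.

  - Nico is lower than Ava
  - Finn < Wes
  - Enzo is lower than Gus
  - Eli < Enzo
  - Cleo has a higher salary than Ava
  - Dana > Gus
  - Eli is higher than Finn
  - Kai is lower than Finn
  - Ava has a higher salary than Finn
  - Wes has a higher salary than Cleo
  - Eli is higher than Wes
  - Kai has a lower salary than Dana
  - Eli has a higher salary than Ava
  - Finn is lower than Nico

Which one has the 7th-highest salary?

Ava

Chaining the given pairs: Kai < Finn < Nico < Ava < Cleo < Wes < Eli < Enzo < Gus < Dana.
The 7th largest is Ava.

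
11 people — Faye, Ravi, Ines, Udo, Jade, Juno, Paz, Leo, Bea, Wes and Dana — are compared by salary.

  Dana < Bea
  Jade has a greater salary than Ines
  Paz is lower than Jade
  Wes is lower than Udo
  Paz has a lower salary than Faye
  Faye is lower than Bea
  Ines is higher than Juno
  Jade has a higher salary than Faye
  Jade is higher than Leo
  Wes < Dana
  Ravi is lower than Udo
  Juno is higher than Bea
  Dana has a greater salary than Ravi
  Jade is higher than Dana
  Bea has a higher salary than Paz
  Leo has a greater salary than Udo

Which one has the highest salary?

Chaining downward from Jade: directly below it, Paz, Faye, Leo, Dana, Ines; then Wes, Ravi, Udo, Juno; then Bea.
That covers every other element, and nothing is given above Jade, so Jade is the highest salary.

Jade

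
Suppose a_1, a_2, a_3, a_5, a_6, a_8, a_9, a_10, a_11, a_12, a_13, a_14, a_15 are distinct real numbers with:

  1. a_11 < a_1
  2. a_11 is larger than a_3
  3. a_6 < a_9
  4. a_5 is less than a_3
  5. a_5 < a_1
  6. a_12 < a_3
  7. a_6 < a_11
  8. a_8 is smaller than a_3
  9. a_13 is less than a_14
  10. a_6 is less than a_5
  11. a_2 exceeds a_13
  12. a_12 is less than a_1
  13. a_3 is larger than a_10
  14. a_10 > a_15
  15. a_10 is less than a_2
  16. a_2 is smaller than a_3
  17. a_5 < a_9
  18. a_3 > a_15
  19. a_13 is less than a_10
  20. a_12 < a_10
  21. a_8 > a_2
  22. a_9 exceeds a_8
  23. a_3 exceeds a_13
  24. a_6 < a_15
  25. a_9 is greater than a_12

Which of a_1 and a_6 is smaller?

a_6

The relevant relations are a_6 < a_15; a_15 < a_10; a_10 < a_2; a_2 < a_8; a_8 < a_3; a_3 < a_11; a_11 < a_1.
Chaining these gives a_6 < a_15 < a_10 < a_2 < a_8 < a_3 < a_11 < a_1.
So a_6 < a_1; a_6 is the smaller of the two.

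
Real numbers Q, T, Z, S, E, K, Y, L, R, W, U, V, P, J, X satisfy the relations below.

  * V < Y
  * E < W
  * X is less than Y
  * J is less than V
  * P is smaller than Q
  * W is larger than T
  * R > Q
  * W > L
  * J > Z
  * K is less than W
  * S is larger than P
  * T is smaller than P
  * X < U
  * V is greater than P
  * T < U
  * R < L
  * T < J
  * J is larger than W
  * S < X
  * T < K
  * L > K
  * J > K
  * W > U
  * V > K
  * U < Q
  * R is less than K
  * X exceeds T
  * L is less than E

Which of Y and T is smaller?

T

Chaining the given relations: T < P < S < X < U < Q < R < K < L < E < W < J < V < Y.
So T < Y; T is the smaller of the two.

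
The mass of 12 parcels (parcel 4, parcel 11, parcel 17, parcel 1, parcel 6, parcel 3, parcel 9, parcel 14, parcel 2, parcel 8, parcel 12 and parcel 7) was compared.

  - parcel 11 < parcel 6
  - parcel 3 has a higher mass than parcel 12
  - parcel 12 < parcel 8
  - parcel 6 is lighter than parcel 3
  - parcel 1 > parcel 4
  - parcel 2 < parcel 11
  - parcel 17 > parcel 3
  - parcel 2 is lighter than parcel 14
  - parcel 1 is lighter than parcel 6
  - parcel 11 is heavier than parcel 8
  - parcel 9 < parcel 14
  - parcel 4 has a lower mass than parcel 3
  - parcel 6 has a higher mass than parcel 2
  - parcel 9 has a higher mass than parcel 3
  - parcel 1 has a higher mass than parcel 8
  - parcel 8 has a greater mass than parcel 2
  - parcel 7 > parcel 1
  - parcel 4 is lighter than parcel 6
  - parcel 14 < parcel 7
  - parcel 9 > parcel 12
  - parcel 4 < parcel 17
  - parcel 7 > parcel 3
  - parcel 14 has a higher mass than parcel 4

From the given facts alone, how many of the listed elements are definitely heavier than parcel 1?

The elements the relations force above parcel 1 are parcel 6, parcel 3, parcel 9, parcel 17, parcel 14, parcel 7 — no chain reaches any other.
That is 6.

6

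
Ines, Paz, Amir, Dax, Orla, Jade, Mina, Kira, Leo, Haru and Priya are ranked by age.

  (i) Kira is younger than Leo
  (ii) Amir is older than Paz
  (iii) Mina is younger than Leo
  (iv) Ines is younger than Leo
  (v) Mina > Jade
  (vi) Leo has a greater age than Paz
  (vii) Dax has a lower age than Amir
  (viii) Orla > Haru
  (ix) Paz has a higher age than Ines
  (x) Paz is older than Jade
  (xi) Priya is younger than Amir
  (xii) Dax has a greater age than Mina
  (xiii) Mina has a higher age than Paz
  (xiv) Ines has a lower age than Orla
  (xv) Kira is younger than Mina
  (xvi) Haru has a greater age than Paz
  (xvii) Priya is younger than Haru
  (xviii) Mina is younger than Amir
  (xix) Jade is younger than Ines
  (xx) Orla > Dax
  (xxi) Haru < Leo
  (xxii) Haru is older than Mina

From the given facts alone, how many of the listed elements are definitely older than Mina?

5

The elements the relations force above Mina are Dax, Haru, Leo, Amir, Orla — no chain reaches any other.
That is 5.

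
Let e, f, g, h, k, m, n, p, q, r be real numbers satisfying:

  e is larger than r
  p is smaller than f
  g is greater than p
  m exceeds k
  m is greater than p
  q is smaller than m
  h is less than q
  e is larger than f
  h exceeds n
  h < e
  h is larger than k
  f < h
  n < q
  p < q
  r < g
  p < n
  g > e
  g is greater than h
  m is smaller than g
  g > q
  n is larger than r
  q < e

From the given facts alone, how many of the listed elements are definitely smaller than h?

From h the given relations immediately reach k, n, f.
From those, r, p — 5 in total.
Nothing else is reachable below h; 5 in all.

5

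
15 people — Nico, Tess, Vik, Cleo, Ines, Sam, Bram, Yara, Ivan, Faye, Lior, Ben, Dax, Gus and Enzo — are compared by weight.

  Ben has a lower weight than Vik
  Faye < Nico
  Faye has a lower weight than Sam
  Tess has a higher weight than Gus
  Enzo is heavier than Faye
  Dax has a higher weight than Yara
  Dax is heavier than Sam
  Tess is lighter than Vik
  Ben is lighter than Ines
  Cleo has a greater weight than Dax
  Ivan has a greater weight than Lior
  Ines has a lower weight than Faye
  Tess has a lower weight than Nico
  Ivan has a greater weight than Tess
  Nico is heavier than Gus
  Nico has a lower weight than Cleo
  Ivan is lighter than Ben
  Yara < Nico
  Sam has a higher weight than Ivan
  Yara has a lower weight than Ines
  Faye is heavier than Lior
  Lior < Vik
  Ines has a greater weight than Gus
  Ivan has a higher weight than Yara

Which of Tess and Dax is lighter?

Tess

Link the given pairs in sequence: Tess < Ivan; Ivan < Ben; Ben < Ines; Ines < Faye; Faye < Sam; Sam < Dax.
Together: Tess < Ivan < Ben < Ines < Faye < Sam < Dax.
So Tess < Dax; Tess is the lighter of the two.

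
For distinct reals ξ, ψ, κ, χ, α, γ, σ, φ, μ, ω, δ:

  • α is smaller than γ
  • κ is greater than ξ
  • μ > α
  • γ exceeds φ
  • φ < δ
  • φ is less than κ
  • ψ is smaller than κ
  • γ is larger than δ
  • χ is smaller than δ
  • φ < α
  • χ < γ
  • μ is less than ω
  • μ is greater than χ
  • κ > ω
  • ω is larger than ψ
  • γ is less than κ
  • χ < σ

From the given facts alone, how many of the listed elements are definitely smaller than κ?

From κ the given relations immediately reach φ, γ, ξ, ψ, ω.
From those, χ, δ, α, μ — 9 in total.
No other element is forced below κ by the given relations, so the count is 9.

9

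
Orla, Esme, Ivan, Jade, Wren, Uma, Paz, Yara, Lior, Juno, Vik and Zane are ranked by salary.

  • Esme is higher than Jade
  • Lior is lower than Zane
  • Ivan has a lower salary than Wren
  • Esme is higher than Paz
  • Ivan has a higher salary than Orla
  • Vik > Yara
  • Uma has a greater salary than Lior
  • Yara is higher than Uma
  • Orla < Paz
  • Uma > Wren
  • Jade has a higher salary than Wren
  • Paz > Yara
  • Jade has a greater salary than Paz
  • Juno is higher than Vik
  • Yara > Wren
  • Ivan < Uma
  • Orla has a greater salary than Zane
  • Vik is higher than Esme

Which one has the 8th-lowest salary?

Piecing the relations together gives one ordering: Lior < Zane < Orla < Ivan < Wren < Uma < Yara < Paz < Jade < Esme < Vik < Juno.
The 8th smallest is Paz.

Paz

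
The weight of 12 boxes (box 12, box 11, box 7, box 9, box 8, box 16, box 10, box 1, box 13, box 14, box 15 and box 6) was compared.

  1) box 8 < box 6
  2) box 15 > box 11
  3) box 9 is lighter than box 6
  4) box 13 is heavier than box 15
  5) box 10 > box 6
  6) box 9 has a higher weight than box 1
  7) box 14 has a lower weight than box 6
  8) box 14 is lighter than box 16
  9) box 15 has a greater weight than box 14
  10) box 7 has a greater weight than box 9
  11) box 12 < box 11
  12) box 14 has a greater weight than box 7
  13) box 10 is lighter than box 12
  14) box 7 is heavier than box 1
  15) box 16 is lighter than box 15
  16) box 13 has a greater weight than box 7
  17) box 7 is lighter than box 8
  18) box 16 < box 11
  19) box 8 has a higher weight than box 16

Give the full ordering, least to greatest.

Each adjacent pair is fixed by a given relation: box 1 < box 9; box 9 < box 7; box 7 < box 14; box 14 < box 16; box 16 < box 8; box 8 < box 6; box 6 < box 10; box 10 < box 12; box 12 < box 11; box 11 < box 15; box 15 < box 13. Chaining them end to end gives the full order.

box 1 < box 9 < box 7 < box 14 < box 16 < box 8 < box 6 < box 10 < box 12 < box 11 < box 15 < box 13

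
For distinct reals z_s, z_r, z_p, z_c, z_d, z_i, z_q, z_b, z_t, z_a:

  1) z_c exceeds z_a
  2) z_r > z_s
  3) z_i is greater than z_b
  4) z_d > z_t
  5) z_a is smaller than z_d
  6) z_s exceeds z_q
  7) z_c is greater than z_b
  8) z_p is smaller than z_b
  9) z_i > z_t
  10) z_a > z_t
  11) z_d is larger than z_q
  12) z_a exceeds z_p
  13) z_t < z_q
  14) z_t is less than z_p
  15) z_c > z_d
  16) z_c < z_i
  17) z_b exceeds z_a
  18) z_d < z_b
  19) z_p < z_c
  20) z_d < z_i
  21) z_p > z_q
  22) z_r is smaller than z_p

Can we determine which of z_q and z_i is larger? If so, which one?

z_i

Link the given pairs in sequence: z_q < z_s; z_s < z_r; z_r < z_p; z_p < z_a; z_a < z_d; z_d < z_b; z_b < z_c; z_c < z_i.
Chaining these gives z_q < z_s < z_r < z_p < z_a < z_d < z_b < z_c < z_i.
So z_i is larger.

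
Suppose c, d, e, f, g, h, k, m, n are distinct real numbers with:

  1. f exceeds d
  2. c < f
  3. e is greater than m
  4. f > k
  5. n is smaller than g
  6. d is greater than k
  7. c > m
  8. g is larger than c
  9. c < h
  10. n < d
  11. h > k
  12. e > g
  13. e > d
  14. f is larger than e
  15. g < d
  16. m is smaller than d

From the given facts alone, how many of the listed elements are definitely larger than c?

The elements the relations force above c are g, h, d, e, f — no chain reaches any other.
That is 5.

5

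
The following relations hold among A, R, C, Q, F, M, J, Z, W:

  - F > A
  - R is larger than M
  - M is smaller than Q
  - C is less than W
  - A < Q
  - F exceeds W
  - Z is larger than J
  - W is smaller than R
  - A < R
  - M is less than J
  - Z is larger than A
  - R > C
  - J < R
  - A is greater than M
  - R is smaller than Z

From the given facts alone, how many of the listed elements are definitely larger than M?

From M the given relations immediately reach J, A, Q, R.
From those, F, Z — 6 in total.
No other element is forced above M by the given relations, so the count is 6.

6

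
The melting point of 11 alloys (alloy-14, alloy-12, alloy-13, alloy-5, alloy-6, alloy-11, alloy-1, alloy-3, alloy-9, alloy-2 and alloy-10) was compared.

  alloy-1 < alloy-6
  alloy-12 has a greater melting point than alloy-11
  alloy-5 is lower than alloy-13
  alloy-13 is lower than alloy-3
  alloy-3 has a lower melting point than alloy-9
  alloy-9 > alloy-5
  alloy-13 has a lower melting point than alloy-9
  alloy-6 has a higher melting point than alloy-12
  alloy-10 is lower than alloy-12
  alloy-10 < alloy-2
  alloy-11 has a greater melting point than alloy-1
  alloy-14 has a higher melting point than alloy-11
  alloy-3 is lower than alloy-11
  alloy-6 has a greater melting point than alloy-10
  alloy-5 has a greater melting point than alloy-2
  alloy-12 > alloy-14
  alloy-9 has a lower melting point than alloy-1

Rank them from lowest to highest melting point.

alloy-10 < alloy-2 < alloy-5 < alloy-13 < alloy-3 < alloy-9 < alloy-1 < alloy-11 < alloy-14 < alloy-12 < alloy-6

Each adjacent pair is fixed by a given relation: alloy-10 < alloy-2; alloy-2 < alloy-5; alloy-5 < alloy-13; alloy-13 < alloy-3; alloy-3 < alloy-9; alloy-9 < alloy-1; alloy-1 < alloy-11; alloy-11 < alloy-14; alloy-14 < alloy-12; alloy-12 < alloy-6. Chaining them end to end gives the full order.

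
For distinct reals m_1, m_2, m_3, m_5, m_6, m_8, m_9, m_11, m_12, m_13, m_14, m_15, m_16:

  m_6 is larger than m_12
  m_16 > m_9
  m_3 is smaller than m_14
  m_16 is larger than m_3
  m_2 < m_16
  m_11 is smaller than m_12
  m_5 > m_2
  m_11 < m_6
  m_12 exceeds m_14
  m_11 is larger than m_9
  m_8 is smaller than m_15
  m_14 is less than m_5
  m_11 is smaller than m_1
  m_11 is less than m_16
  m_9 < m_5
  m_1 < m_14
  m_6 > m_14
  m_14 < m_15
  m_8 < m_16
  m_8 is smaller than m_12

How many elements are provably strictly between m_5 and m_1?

Chaining upward from m_1 reaches: m_14, m_12, m_6, m_15.
Chaining downward from m_5 reaches: m_9, m_2, m_3, m_11, m_14.
Strictly between m_1 and m_5 are those in both lists: m_14 — 1 element.

1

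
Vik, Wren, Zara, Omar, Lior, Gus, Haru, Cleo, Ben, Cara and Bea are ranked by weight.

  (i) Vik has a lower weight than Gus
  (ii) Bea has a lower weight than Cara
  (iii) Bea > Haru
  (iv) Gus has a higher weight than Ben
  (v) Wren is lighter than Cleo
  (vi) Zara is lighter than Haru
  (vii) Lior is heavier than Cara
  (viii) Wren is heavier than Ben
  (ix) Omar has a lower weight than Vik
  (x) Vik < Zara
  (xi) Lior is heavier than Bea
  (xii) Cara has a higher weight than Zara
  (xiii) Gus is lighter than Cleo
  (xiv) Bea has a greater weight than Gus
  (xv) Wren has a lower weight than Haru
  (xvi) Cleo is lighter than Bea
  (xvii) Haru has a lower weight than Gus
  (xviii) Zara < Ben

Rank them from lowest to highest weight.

Each adjacent pair is fixed by a given relation: Omar < Vik; Vik < Zara; Zara < Ben; Ben < Wren; Wren < Haru; Haru < Gus; Gus < Cleo; Cleo < Bea; Bea < Cara; Cara < Lior. Chaining them end to end gives the full order.

Omar < Vik < Zara < Ben < Wren < Haru < Gus < Cleo < Bea < Cara < Lior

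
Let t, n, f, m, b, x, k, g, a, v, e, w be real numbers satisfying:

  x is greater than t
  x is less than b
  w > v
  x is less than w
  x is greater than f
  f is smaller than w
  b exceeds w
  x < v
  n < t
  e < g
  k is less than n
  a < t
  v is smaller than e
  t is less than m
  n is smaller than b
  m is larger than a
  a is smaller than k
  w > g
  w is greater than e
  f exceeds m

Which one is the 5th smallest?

m

Piecing the relations together gives one ordering: a < k < n < t < m < f < x < v < e < g < w < b.
The 5th smallest is m.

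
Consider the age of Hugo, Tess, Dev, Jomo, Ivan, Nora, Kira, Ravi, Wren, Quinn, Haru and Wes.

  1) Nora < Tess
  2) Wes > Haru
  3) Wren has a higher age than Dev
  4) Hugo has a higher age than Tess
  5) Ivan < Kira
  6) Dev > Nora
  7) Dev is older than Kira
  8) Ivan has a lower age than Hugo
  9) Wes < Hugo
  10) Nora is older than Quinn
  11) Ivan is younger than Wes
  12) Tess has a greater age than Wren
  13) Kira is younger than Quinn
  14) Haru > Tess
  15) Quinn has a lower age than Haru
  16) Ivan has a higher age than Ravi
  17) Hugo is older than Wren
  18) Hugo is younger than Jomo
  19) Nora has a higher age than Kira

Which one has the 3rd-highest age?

Wes

Chaining the given pairs: Ravi < Ivan < Kira < Quinn < Nora < Dev < Wren < Tess < Haru < Wes < Hugo < Jomo.
Counting 3 from the largest end gives Wes.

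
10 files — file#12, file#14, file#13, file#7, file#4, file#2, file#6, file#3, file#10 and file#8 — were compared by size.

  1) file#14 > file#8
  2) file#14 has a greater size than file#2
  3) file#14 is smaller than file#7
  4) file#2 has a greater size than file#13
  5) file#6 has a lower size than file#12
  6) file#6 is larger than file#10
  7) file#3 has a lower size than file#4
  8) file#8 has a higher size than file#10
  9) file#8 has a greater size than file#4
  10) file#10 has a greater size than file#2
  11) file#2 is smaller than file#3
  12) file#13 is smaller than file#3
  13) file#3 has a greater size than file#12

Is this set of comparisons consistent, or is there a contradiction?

Every relation is compatible with file#13 < file#2 < file#10 < file#6 < file#12 < file#3 < file#4 < file#8 < file#14 < file#7; the set is consistent.

consistent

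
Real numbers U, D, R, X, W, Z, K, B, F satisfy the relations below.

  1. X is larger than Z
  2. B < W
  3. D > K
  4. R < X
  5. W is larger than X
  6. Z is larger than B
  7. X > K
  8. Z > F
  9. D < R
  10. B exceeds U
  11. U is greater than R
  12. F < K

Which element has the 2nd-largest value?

X

The consecutive relations fix a unique order: F < K < D < R < U < B < Z < X < W.
The 2nd largest is X.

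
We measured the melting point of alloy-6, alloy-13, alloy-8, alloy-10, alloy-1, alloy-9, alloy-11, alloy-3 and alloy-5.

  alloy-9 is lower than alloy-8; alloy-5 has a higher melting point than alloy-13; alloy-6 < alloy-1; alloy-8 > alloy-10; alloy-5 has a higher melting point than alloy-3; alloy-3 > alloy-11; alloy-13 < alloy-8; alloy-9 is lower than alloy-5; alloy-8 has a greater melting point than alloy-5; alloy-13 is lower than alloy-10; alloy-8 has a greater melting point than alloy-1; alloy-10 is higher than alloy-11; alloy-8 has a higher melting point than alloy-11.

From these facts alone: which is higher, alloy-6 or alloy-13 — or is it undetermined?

Following every chain through alloy-13: above alloy-13 we get alloy-10, alloy-5, alloy-8.
alloy-6 is not reached, and no chain runs the other way from alloy-6 to alloy-13.
So the given relations leave the order of alloy-13 and alloy-6 undetermined.

undetermined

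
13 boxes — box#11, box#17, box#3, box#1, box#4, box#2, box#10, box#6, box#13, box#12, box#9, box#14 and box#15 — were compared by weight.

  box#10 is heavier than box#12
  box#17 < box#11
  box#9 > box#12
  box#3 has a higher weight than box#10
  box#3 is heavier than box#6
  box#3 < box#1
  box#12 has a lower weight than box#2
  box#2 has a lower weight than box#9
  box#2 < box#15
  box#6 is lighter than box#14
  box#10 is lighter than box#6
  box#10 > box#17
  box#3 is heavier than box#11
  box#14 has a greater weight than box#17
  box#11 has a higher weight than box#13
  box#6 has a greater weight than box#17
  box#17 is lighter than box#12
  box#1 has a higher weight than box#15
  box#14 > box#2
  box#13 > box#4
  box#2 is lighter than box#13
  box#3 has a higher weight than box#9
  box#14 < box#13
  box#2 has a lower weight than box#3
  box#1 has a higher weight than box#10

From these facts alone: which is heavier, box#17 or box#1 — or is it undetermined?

box#1

Following the relations from box#17: box#17 < box#12 < box#10 < box#6 < box#14 < box#13 < box#11 < box#3 < box#1.
So box#1 is heavier.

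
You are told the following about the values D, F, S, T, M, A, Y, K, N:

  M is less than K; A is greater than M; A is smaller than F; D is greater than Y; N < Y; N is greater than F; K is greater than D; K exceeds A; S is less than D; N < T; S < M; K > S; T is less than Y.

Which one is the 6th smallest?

Piecing the relations together gives one ordering: S < M < A < F < N < T < Y < D < K.
The 6th smallest is T.

T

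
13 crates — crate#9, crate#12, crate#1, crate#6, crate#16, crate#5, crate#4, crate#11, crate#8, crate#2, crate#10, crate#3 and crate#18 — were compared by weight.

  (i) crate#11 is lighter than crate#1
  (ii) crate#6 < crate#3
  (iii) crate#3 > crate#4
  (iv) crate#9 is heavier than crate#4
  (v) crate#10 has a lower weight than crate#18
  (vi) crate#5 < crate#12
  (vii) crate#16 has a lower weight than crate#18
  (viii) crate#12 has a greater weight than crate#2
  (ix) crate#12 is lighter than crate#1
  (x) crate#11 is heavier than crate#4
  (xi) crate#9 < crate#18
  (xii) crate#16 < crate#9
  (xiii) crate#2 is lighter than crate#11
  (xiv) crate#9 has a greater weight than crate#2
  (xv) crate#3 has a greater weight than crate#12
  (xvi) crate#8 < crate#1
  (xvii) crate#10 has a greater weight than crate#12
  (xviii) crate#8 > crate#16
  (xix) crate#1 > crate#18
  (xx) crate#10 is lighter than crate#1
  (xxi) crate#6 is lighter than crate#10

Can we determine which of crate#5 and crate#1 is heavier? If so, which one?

crate#5 < crate#12 and crate#12 < crate#10 give crate#5 < crate#10.
With crate#10 < crate#18: crate#5 < crate#12 < crate#10 < crate#18.
Then crate#18 < crate#1 extends the chain to crate#1.
So crate#1 is heavier.

crate#1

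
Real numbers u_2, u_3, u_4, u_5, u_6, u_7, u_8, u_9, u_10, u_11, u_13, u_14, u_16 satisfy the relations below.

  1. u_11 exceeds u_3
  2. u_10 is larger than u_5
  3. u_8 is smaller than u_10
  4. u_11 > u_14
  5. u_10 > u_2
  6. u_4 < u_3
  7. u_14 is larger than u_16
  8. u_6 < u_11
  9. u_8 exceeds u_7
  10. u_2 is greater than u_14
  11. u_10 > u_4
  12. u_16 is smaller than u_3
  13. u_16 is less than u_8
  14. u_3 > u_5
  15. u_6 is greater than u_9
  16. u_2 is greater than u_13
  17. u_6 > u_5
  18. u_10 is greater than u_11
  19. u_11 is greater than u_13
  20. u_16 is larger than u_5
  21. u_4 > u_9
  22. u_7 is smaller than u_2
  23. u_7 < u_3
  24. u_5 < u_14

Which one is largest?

u_7 is not greatest since u_7 < u_3; u_13 is not greatest since u_13 < u_2; u_9 is not greatest since u_9 < u_6; u_4 is not greatest since u_4 < u_10; u_5 is not greatest since u_5 < u_6; u_16 is not greatest since u_16 < u_14; u_8 is not greatest since u_8 < u_10; u_14 is not greatest since u_14 < u_11; u_3 is not greatest since u_3 < u_11; u_6 is not greatest since u_6 < u_11; u_11 is not greatest since u_11 < u_10; u_2 is not greatest since u_2 < u_10.
Only u_10 has nothing above it, so u_10 is the largest.

u_10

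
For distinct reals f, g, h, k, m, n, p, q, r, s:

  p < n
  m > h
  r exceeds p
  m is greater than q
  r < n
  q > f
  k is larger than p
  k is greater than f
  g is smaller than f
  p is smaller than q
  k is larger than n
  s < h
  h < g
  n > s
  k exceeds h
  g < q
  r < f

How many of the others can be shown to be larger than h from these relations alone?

5

The elements the relations force above h are g, f, q, m, k — no chain reaches any other.
That is 5.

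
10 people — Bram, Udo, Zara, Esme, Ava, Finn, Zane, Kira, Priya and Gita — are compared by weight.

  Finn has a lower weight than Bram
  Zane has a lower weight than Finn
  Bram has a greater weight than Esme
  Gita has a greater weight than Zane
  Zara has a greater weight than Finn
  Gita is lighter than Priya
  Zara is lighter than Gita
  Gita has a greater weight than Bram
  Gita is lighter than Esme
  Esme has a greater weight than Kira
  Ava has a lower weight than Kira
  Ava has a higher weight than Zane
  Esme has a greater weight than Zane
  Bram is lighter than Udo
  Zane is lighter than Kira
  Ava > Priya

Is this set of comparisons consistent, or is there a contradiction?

inconsistent

We have Bram < Gita stated directly, yet also Gita < Priya < Ava < Kira < Esme < Bram by chaining the others — so Gita < Bram. Contradiction.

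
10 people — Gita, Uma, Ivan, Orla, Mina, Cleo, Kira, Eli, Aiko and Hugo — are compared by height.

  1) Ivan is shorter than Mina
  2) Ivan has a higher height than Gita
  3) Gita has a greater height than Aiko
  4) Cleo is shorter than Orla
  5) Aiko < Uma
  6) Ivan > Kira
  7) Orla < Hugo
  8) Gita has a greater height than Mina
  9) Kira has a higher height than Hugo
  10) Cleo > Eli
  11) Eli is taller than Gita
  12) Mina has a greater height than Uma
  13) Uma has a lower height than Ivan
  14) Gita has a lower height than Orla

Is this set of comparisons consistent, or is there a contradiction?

Chaining the given relations yields Mina < Gita < Eli < Cleo < Orla < Hugo < Kira < Ivan, so Mina < Ivan. But one relation states Ivan < Mina. These cannot both hold.

inconsistent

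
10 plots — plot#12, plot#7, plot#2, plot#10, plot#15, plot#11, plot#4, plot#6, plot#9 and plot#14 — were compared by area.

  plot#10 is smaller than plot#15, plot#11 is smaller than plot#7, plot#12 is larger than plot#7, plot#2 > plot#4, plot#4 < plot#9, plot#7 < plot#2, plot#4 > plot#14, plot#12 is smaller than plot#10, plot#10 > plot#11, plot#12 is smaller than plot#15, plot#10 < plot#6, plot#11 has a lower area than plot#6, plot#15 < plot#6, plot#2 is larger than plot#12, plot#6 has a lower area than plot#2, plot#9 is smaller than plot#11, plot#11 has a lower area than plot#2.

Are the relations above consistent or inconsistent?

consistent

Every relation is compatible with plot#14 < plot#4 < plot#9 < plot#11 < plot#7 < plot#12 < plot#10 < plot#15 < plot#6 < plot#2; the set is consistent.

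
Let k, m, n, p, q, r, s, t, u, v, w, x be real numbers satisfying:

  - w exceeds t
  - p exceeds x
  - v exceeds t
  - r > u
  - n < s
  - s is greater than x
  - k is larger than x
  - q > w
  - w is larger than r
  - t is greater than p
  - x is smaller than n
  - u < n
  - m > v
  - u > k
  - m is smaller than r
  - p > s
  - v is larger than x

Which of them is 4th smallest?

n

Piecing the relations together gives one ordering: x < k < u < n < s < p < t < v < m < r < w < q.
The 4th smallest is n.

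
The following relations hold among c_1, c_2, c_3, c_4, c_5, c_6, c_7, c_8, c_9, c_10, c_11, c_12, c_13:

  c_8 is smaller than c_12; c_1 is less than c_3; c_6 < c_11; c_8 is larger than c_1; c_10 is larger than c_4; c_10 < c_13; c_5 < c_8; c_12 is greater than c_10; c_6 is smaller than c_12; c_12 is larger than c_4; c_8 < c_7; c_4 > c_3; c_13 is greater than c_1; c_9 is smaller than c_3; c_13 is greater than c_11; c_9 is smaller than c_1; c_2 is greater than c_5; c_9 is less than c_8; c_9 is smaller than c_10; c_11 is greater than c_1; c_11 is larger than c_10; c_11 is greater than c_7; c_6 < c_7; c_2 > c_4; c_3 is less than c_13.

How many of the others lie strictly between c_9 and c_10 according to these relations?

3

The relations place c_9 below c_10. An element lies strictly between them when it is forced above c_9 and also forced below c_10.
Above c_9: {c_1, c_8, c_3, c_4, c_2, c_7, c_11, c_13, c_12}. Below c_10: {c_1, c_3, c_4}.
Intersection: {c_1, c_3, c_4} — 3.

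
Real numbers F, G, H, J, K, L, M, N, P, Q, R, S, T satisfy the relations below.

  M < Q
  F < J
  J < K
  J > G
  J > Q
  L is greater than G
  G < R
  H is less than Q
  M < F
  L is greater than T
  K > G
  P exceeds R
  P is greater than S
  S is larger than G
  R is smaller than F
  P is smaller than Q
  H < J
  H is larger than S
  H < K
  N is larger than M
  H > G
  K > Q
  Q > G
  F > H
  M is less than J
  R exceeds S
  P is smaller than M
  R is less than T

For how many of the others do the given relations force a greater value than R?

The elements the relations force above R are P, M, Q, F, J, T, K, N, L — no chain reaches any other.
That is 9.

9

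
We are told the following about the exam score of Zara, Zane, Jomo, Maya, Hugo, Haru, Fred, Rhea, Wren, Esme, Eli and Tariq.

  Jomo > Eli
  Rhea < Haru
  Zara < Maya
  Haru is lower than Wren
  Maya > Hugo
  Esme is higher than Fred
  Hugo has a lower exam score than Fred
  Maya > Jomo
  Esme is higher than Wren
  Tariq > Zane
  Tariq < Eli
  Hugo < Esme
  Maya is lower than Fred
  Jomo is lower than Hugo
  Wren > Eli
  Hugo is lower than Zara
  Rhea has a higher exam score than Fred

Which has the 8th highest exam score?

Hugo

Piecing the relations together gives one ordering: Zane < Tariq < Eli < Jomo < Hugo < Zara < Maya < Fred < Rhea < Haru < Wren < Esme.
Counting 8 from the largest end gives Hugo.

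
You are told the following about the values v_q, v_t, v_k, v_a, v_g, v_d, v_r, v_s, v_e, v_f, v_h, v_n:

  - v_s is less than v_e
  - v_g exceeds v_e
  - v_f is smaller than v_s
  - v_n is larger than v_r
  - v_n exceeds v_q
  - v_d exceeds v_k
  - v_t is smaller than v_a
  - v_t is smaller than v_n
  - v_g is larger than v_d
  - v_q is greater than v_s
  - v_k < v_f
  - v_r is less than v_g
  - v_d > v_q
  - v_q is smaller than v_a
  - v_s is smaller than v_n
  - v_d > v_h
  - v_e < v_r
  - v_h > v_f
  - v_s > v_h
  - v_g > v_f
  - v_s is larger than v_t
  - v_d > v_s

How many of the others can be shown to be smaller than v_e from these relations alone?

Directly below v_e: v_s.
One step further: v_t, v_f, v_h (4 so far).
One step further: v_k (5 so far).
No other element is forced below v_e by the given relations, so the count is 5.

5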